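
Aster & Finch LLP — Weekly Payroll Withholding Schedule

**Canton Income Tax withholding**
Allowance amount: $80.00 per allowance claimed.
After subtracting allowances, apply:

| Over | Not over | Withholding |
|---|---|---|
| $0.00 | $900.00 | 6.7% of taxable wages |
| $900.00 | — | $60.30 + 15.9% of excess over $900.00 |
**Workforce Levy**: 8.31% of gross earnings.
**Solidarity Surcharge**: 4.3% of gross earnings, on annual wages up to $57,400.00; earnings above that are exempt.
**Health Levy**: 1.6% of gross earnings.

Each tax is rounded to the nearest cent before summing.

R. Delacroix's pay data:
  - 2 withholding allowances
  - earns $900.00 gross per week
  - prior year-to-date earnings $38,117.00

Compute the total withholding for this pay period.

Canton Income Tax: taxable = $900.00 − 2×$80.00 = $740.00
  6.7% × $740.00 = $49.58
Workforce Levy: 8.31% × $900.00 = $74.79
Solidarity Surcharge: 4.3% × $900.00 = $38.70
Health Levy: 1.6% × $900.00 = $14.40
Total: $49.58 + $74.79 + $38.70 + $14.40 = $177.47

$177.47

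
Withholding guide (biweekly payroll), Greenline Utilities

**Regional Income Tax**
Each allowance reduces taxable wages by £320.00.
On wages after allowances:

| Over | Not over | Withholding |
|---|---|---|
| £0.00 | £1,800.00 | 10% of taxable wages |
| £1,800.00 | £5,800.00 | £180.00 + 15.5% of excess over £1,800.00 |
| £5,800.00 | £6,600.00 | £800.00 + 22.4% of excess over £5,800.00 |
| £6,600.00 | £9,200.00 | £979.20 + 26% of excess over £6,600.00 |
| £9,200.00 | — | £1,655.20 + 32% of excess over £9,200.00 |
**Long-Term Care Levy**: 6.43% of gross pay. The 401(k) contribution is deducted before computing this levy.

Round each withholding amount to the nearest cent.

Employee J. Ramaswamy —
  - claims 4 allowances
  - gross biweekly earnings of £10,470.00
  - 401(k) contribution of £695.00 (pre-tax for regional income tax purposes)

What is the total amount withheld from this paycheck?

£2,100.43

Regional Income Tax: taxable = £10,470.00 − £695.00 − 4×£320.00 = £8,495.00
  £979.20 + 26% × (£8,495.00 − £6,600.00) = £979.20 + 26% × £1,895.00 = £1,471.90
Long-Term Care Levy: 6.43% × £9,775.00 = £628.53
Total: £1,471.90 + £628.53 = £2,100.43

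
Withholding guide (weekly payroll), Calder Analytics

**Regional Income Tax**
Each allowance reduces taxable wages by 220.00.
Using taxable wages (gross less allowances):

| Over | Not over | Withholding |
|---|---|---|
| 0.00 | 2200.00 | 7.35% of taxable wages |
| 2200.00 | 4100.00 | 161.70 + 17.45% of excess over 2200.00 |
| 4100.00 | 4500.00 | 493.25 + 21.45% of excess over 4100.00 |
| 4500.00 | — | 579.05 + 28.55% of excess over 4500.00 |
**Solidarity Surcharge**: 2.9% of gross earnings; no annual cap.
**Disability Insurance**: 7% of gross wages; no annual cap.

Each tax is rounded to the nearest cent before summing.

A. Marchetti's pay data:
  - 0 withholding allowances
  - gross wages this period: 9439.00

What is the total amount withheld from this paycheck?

Regional Income Tax: taxable = 9439.00
  579.05 + 28.55% × (9439.00 − 4500.00) = 579.05 + 28.55% × 4939.00 = 1989.13
Solidarity Surcharge: 2.9% × 9439.00 = 273.73
Disability Insurance: 7% × 9439.00 = 660.73
Total: 1989.13 + 273.73 + 660.73 = 2923.59

2923.59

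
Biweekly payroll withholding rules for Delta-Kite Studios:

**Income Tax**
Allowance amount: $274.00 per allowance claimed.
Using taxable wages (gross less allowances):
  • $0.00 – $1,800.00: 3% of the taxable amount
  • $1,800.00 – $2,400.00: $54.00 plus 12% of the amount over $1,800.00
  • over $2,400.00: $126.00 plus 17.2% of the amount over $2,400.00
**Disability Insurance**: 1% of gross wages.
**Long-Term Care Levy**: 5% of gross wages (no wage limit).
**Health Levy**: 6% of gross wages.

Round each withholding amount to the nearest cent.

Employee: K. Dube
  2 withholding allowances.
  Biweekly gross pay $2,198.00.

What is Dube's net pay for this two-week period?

$1,884.74

Income Tax: taxable = $2,198.00 − 2×$274.00 = $1,650.00
  3% × $1,650.00 = $49.50
Disability Insurance: 1% × $2,198.00 = $21.98
Long-Term Care Levy: 5% × $2,198.00 = $109.90
Health Levy: 6% × $2,198.00 = $131.88
Total withheld: $49.50 + $21.98 + $109.90 + $131.88 = $313.26
Net pay: $2,198.00 − $313.26 = $1,884.74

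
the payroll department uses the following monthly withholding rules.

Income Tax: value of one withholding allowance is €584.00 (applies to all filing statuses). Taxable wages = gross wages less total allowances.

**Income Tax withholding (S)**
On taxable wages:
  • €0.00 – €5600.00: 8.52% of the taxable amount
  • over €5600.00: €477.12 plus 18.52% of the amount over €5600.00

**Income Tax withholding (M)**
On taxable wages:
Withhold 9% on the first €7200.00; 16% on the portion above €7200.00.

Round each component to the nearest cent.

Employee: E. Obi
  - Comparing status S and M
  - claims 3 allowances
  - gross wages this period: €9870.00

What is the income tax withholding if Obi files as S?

Income Tax (S): taxable = €9870.00 − 3×€584.00 = €8118.00
  €477.12 + 18.52% × (€8118.00 − €5600.00) = €477.12 + 18.52% × €2518.00 = €943.45

€943.45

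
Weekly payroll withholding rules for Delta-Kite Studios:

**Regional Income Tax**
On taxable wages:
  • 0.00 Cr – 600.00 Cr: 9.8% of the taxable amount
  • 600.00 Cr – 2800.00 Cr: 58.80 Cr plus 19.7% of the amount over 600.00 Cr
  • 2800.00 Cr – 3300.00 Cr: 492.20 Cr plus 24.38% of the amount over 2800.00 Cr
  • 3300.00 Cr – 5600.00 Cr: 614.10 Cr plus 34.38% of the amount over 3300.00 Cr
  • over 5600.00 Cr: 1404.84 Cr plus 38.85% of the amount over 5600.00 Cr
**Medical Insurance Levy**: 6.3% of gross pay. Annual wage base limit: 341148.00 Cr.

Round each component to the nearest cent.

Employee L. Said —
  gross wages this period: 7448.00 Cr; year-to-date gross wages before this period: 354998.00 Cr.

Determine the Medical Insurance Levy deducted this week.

0.00 Cr

Medical Insurance Levy: YTD 354998.00 Cr ≥ cap 341148.00 Cr → 0.00 Cr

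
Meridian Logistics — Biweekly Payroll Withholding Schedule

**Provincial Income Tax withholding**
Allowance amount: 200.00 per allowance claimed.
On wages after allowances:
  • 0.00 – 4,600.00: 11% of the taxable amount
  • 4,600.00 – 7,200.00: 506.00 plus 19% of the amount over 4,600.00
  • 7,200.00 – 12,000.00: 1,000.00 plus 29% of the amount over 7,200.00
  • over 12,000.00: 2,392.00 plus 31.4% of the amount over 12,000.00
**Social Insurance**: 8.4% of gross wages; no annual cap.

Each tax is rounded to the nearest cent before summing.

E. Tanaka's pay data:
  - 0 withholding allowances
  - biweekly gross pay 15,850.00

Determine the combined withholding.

Provincial Income Tax: taxable = 15,850.00
  2,392.00 + 31.4% × (15,850.00 − 12,000.00) = 2,392.00 + 31.4% × 3,850.00 = 3,600.90
Social Insurance: 8.4% × 15,850.00 = 1,331.40
Total: 3,600.90 + 1,331.40 = 4,932.30

4,932.30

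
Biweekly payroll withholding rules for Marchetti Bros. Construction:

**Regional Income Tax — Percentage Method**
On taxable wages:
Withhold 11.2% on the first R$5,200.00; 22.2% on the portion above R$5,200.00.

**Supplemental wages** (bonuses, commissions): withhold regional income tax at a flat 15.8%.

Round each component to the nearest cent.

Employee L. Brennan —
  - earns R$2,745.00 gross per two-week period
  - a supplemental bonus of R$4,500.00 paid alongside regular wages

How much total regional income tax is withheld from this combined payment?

R$1,018.44

Regional Income Tax: taxable = R$2,745.00
  11.2% × R$2,745.00 = R$307.44
Supplemental (15.8% flat on bonus): 15.8% × R$4,500.00 = R$711.00
Total regional income tax: R$307.44 + R$711.00 = R$1,018.44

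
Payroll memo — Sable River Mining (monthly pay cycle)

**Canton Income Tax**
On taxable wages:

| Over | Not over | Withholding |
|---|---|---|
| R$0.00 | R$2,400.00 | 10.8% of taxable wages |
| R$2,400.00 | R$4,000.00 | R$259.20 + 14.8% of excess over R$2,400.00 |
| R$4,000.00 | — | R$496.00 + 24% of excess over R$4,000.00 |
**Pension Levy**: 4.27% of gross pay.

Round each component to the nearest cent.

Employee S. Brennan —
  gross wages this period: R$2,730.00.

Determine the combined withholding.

Canton Income Tax: taxable = R$2,730.00
  R$259.20 + 14.8% × (R$2,730.00 − R$2,400.00) = R$259.20 + 14.8% × R$330.00 = R$308.04
Pension Levy: 4.27% × R$2,730.00 = R$116.57
Total: R$308.04 + R$116.57 = R$424.61

R$424.61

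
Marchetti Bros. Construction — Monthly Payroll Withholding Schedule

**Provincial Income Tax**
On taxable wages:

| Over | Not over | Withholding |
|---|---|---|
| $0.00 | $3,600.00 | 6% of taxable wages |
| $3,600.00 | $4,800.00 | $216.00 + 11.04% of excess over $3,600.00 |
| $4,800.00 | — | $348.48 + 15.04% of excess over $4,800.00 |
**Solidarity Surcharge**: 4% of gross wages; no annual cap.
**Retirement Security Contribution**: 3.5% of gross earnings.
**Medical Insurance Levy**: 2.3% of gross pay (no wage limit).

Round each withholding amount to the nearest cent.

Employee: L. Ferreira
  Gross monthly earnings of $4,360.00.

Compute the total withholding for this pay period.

$727.18

Provincial Income Tax: taxable = $4,360.00
  $216.00 + 11.04% × ($4,360.00 − $3,600.00) = $216.00 + 11.04% × $760.00 = $299.90
Solidarity Surcharge: 4% × $4,360.00 = $174.40
Retirement Security Contribution: 3.5% × $4,360.00 = $152.60
Medical Insurance Levy: 2.3% × $4,360.00 = $100.28
Total: $299.90 + $174.40 + $152.60 + $100.28 = $727.18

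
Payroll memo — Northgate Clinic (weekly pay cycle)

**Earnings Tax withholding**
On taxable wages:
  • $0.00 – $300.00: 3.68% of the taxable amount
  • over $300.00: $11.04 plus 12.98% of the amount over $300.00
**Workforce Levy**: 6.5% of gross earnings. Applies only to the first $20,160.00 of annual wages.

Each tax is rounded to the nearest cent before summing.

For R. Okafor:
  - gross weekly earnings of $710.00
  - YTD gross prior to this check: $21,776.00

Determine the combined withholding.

Earnings Tax: taxable = $710.00
  $11.04 + 12.98% × ($710.00 − $300.00) = $11.04 + 12.98% × $410.00 = $64.26
Workforce Levy: YTD $21,776.00 ≥ cap $20,160.00 → $0.00
Total: $64.26 + $0.00 = $64.26

$64.26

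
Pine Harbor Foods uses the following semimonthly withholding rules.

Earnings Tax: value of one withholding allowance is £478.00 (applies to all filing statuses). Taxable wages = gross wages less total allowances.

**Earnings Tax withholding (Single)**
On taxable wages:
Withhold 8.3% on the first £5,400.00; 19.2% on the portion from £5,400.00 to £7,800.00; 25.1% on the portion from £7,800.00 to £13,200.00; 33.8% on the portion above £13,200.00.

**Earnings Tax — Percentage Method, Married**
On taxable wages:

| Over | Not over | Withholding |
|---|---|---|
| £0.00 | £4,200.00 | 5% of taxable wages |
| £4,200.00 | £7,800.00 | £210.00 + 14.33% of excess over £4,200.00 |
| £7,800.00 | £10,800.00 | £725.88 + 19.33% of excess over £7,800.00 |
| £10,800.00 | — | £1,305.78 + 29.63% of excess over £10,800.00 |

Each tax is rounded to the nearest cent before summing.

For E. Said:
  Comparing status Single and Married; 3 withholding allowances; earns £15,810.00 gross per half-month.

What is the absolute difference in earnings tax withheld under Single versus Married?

£296.54

Earnings Tax (Single): taxable = £15,810.00 − 3×£478.00 = £14,376.00
  £2,264.40 + 33.8% × (£14,376.00 − £13,200.00) = £2,264.40 + 33.8% × £1,176.00 = £2,661.89
Earnings Tax (Married): taxable = £15,810.00 − 3×£478.00 = £14,376.00
  £1,305.78 + 29.63% × (£14,376.00 − £10,800.00) = £1,305.78 + 29.63% × £3,576.00 = £2,365.35
Difference: |£2,661.89 − £2,365.35| = £296.54 (higher under Single)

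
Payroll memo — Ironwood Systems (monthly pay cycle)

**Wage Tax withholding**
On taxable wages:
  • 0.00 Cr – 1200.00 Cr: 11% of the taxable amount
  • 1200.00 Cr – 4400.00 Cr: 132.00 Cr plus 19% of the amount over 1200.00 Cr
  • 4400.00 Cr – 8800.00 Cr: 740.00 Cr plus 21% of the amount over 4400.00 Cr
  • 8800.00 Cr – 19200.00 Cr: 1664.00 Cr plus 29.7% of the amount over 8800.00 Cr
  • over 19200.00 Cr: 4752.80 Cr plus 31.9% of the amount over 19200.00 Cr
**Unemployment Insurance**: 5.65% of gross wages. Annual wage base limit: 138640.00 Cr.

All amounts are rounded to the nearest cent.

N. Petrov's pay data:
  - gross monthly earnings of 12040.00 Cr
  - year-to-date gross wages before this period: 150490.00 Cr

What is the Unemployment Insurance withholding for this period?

Unemployment Insurance: YTD 150490.00 Cr ≥ cap 138640.00 Cr → 0.00 Cr

0.00 Cr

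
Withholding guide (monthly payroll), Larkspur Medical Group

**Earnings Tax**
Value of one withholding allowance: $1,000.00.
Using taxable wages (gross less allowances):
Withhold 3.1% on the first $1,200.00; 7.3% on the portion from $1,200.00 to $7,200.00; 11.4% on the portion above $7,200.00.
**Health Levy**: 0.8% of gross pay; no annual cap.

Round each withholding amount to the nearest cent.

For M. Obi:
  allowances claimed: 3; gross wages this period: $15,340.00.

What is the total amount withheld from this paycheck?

$1,183.88

Earnings Tax: taxable = $15,340.00 − 3×$1,000.00 = $12,340.00
  $475.20 + 11.4% × ($12,340.00 − $7,200.00) = $475.20 + 11.4% × $5,140.00 = $1,061.16
Health Levy: 0.8% × $15,340.00 = $122.72
Total: $1,061.16 + $122.72 = $1,183.88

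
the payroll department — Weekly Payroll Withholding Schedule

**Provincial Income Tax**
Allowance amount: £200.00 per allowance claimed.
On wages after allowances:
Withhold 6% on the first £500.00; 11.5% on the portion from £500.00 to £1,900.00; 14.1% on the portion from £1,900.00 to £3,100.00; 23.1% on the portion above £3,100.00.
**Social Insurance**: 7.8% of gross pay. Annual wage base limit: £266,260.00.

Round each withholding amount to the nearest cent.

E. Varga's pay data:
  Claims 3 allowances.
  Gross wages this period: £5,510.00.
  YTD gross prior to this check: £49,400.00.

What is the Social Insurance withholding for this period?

£429.78

Social Insurance: 7.8% × £5,510.00 = £429.78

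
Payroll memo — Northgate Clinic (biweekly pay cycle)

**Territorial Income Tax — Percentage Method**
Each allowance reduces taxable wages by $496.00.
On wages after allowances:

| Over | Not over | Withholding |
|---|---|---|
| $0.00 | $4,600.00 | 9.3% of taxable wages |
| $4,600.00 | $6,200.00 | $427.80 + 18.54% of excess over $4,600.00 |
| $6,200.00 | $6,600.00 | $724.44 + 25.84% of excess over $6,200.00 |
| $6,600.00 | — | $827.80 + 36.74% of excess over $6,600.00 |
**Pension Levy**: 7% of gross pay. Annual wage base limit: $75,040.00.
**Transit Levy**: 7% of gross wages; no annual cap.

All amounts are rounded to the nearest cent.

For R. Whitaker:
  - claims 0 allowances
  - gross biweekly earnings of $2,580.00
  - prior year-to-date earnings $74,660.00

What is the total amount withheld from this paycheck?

Territorial Income Tax: taxable = $2,580.00
  9.3% × $2,580.00 = $239.94
Pension Levy: cap $75,040.00 − YTD $74,660.00 = $380.00 subject; 7% × $380.00 = $26.60
Transit Levy: 7% × $2,580.00 = $180.60
Total: $239.94 + $26.60 + $180.60 = $447.14

$447.14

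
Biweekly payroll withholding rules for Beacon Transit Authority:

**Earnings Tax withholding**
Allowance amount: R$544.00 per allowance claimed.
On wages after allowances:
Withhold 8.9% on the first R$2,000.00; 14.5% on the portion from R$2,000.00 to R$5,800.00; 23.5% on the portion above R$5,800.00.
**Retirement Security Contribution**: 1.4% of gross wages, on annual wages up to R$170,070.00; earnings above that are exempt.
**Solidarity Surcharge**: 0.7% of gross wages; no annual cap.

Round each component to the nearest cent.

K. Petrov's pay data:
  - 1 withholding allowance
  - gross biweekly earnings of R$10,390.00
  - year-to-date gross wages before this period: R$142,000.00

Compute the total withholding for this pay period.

Earnings Tax: taxable = R$10,390.00 − 1×R$544.00 = R$9,846.00
  R$729.00 + 23.5% × (R$9,846.00 − R$5,800.00) = R$729.00 + 23.5% × R$4,046.00 = R$1,679.81
Retirement Security Contribution: 1.4% × R$10,390.00 = R$145.46
Solidarity Surcharge: 0.7% × R$10,390.00 = R$72.73
Total: R$1,679.81 + R$145.46 + R$72.73 = R$1,898.00

R$1,898.00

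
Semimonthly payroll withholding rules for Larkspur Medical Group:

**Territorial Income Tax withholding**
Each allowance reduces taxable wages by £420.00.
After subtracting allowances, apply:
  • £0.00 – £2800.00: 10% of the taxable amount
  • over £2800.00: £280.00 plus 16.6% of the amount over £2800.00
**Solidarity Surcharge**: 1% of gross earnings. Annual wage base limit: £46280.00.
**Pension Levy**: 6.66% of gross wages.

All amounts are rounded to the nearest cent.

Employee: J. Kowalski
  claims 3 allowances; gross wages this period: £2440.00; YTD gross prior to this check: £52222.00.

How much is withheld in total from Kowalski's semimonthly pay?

Territorial Income Tax: taxable = £2440.00 − 3×£420.00 = £1180.00
  10% × £1180.00 = £118.00
Solidarity Surcharge: YTD £52222.00 ≥ cap £46280.00 → £0.00
Pension Levy: 6.66% × £2440.00 = £162.50
Total: £118.00 + £0.00 + £162.50 = £280.50

£280.50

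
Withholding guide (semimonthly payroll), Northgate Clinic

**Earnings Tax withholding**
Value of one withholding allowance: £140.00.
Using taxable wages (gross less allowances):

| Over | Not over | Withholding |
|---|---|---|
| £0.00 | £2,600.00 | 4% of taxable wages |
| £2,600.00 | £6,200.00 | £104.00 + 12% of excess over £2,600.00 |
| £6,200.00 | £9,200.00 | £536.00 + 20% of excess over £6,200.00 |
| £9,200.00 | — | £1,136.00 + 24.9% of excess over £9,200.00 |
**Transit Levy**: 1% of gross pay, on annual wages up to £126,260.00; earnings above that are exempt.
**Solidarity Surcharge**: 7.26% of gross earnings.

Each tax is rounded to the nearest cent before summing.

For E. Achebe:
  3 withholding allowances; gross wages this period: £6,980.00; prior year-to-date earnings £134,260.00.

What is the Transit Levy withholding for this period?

£0.00

Transit Levy: YTD £134,260.00 ≥ cap £126,260.00 → £0.00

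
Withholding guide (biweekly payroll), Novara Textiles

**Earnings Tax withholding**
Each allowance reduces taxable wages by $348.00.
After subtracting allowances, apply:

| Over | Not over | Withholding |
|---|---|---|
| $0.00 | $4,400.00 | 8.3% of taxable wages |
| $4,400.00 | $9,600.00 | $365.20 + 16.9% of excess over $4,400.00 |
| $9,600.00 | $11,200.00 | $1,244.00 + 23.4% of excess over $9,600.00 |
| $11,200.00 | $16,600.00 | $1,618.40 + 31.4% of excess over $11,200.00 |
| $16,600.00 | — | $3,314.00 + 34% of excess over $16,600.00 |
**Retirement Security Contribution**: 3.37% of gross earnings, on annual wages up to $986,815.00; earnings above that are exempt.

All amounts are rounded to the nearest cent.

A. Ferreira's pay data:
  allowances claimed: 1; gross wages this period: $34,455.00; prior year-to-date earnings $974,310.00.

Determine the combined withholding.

Earnings Tax: taxable = $34,455.00 − 1×$348.00 = $34,107.00
  $3,314.00 + 34% × ($34,107.00 − $16,600.00) = $3,314.00 + 34% × $17,507.00 = $9,266.38
Retirement Security Contribution: cap $986,815.00 − YTD $974,310.00 = $12,505.00 subject; 3.37% × $12,505.00 = $421.42
Total: $9,266.38 + $421.42 = $9,687.80

$9,687.80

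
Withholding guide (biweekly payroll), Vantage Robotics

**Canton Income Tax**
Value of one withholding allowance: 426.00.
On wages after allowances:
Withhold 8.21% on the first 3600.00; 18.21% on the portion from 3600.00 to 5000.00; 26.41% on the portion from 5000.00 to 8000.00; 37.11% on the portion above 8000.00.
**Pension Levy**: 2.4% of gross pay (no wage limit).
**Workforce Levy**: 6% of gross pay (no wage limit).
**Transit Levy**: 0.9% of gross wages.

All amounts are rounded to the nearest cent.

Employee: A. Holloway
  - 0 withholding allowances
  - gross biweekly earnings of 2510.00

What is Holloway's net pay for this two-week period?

Canton Income Tax: taxable = 2510.00
  8.21% × 2510.00 = 206.07
Pension Levy: 2.4% × 2510.00 = 60.24
Workforce Levy: 6% × 2510.00 = 150.60
Transit Levy: 0.9% × 2510.00 = 22.59
Total withheld: 206.07 + 60.24 + 150.60 + 22.59 = 439.50
Net pay: 2510.00 − 439.50 = 2070.50

2070.50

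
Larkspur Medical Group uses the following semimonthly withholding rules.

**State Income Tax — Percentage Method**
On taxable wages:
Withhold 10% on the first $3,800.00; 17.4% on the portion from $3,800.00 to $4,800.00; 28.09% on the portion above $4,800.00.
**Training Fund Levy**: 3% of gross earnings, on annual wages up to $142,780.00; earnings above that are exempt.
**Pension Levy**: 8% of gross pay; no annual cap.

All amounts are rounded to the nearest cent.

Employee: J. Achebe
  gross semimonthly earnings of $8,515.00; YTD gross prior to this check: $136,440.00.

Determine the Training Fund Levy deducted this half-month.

Training Fund Levy: cap $142,780.00 − YTD $136,440.00 = $6,340.00 subject; 3% × $6,340.00 = $190.20

$190.20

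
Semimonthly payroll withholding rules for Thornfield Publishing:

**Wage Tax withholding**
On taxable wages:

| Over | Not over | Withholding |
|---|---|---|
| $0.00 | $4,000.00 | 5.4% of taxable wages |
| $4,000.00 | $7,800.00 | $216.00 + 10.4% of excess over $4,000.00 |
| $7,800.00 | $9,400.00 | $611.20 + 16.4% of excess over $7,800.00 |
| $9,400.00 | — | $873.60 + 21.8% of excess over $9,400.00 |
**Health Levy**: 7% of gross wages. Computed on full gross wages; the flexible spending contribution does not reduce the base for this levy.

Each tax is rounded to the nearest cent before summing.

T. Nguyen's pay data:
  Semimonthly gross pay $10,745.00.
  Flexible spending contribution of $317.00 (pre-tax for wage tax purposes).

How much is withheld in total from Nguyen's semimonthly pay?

$1,849.85

Wage Tax: taxable = $10,745.00 − $317.00 = $10,428.00
  $873.60 + 21.8% × ($10,428.00 − $9,400.00) = $873.60 + 21.8% × $1,028.00 = $1,097.70
Health Levy: 7% × $10,745.00 = $752.15
Total: $1,097.70 + $752.15 = $1,849.85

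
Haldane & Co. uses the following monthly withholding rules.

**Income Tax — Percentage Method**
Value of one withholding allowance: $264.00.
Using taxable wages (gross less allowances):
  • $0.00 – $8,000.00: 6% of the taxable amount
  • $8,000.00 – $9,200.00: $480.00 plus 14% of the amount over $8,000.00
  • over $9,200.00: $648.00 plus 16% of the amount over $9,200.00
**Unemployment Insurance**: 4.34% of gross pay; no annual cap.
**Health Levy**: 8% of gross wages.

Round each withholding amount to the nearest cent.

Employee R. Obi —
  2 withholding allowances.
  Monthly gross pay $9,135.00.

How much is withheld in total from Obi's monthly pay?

Income Tax: taxable = $9,135.00 − 2×$264.00 = $8,607.00
  $480.00 + 14% × ($8,607.00 − $8,000.00) = $480.00 + 14% × $607.00 = $564.98
Unemployment Insurance: 4.34% × $9,135.00 = $396.46
Health Levy: 8% × $9,135.00 = $730.80
Total: $564.98 + $396.46 + $730.80 = $1,692.24

$1,692.24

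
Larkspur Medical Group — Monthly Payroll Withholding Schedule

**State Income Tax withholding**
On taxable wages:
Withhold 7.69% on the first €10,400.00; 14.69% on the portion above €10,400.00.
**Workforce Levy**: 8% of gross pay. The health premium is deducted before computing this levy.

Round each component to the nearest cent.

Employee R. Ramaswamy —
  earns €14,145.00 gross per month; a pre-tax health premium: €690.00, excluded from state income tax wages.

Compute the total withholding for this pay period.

State Income Tax: taxable = €14,145.00 − €690.00 = €13,455.00
  €799.76 + 14.69% × (€13,455.00 − €10,400.00) = €799.76 + 14.69% × €3,055.00 = €1,248.54
Workforce Levy: 8% × €13,455.00 = €1,076.40
Total: €1,248.54 + €1,076.40 = €2,324.94

€2,324.94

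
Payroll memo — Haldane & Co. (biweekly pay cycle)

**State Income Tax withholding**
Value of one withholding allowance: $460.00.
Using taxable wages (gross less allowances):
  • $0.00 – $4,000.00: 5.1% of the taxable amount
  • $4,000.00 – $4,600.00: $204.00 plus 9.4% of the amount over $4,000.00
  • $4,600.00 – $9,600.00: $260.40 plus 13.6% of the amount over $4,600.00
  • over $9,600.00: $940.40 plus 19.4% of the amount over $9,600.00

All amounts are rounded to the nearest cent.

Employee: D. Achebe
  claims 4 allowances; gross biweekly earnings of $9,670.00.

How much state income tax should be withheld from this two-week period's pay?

$699.68

State Income Tax: taxable = $9,670.00 − 4×$460.00 = $7,830.00
  $260.40 + 13.6% × ($7,830.00 − $4,600.00) = $260.40 + 13.6% × $3,230.00 = $699.68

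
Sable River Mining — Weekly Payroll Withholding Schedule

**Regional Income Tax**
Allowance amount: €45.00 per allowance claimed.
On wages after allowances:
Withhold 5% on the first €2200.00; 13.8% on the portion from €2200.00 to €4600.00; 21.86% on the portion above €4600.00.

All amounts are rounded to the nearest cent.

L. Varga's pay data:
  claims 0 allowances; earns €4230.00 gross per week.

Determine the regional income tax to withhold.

Regional Income Tax: taxable = €4230.00
  €110.00 + 13.8% × (€4230.00 − €2200.00) = €110.00 + 13.8% × €2030.00 = €390.14

€390.14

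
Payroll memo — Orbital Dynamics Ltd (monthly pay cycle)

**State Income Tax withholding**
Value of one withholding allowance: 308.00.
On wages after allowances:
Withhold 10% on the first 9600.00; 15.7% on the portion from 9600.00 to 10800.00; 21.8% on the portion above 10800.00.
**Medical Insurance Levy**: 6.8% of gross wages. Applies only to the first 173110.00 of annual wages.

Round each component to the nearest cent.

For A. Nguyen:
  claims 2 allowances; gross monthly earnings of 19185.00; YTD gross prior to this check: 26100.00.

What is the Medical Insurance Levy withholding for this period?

Medical Insurance Levy: 6.8% × 19185.00 = 1304.58

1304.58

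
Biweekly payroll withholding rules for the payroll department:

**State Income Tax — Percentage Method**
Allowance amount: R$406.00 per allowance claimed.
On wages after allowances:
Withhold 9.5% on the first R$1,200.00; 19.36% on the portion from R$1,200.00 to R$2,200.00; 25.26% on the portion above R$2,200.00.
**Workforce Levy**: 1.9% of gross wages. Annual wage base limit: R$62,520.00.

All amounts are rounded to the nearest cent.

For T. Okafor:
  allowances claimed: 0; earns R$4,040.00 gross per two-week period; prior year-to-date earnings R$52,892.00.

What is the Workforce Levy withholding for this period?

Workforce Levy: 1.9% × R$4,040.00 = R$76.76

R$76.76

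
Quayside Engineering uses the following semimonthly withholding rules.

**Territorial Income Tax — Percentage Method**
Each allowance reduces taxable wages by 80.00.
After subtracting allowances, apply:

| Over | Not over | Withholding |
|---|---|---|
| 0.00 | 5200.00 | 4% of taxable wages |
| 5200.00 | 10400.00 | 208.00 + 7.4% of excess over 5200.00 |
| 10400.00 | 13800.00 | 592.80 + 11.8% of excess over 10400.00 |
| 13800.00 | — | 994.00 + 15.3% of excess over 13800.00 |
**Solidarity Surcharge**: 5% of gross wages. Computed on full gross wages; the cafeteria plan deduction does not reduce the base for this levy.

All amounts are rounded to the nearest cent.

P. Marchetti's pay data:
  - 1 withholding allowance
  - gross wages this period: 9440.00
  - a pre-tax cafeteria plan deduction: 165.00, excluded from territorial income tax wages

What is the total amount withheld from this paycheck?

975.63

Territorial Income Tax: taxable = 9440.00 − 165.00 − 1×80.00 = 9195.00
  208.00 + 7.4% × (9195.00 − 5200.00) = 208.00 + 7.4% × 3995.00 = 503.63
Solidarity Surcharge: 5% × 9440.00 = 472.00
Total: 503.63 + 472.00 = 975.63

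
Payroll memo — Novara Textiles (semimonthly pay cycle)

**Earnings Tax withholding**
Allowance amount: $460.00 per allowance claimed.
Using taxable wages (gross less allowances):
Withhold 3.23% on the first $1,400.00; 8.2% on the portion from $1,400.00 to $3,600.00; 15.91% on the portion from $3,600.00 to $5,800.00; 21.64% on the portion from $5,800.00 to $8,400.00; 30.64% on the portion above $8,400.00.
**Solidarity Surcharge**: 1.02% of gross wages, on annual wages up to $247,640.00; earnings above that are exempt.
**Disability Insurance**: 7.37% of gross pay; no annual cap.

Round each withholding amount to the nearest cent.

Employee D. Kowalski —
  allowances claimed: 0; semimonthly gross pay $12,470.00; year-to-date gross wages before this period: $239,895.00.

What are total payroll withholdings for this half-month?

$3,383.37

Earnings Tax: taxable = $12,470.00
  $1,138.28 + 30.64% × ($12,470.00 − $8,400.00) = $1,138.28 + 30.64% × $4,070.00 = $2,385.33
Solidarity Surcharge: cap $247,640.00 − YTD $239,895.00 = $7,745.00 subject; 1.02% × $7,745.00 = $79.00
Disability Insurance: 7.37% × $12,470.00 = $919.04
Total: $2,385.33 + $79.00 + $919.04 = $3,383.37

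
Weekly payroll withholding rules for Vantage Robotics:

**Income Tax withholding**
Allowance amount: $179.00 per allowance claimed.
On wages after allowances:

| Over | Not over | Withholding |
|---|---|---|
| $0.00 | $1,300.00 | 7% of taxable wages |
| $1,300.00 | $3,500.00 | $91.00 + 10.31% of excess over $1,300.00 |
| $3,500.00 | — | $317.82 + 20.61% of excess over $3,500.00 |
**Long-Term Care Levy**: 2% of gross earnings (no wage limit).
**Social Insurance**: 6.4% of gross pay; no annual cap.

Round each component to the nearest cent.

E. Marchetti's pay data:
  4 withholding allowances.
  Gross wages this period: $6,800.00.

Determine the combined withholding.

$1,421.58

Income Tax: taxable = $6,800.00 − 4×$179.00 = $6,084.00
  $317.82 + 20.61% × ($6,084.00 − $3,500.00) = $317.82 + 20.61% × $2,584.00 = $850.38
Long-Term Care Levy: 2% × $6,800.00 = $136.00
Social Insurance: 6.4% × $6,800.00 = $435.20
Total: $850.38 + $136.00 + $435.20 = $1,421.58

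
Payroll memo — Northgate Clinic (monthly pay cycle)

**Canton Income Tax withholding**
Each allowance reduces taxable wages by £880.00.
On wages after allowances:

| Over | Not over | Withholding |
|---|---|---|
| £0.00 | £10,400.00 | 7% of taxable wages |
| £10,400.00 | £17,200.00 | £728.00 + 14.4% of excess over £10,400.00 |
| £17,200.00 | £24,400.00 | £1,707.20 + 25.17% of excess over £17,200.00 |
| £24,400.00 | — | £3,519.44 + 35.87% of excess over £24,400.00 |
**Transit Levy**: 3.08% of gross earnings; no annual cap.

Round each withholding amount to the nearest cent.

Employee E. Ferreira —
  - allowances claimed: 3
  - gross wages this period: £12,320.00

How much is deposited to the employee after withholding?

Canton Income Tax: taxable = £12,320.00 − 3×£880.00 = £9,680.00
  7% × £9,680.00 = £677.60
Transit Levy: 3.08% × £12,320.00 = £379.46
Total withheld: £677.60 + £379.46 = £1,057.06
Net pay: £12,320.00 − £1,057.06 = £11,262.94

£11,262.94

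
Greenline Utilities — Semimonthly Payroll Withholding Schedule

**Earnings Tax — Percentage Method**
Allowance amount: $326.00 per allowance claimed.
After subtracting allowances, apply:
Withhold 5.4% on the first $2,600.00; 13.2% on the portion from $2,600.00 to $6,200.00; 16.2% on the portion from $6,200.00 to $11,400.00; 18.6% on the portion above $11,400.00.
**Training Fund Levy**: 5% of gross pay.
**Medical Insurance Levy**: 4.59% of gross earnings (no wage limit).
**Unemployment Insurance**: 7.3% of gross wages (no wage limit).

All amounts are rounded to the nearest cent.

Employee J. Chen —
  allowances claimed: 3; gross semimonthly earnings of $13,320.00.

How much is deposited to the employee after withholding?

$9,437.04

Earnings Tax: taxable = $13,320.00 − 3×$326.00 = $12,342.00
  $1,458.00 + 18.6% × ($12,342.00 − $11,400.00) = $1,458.00 + 18.6% × $942.00 = $1,633.21
Training Fund Levy: 5% × $13,320.00 = $666.00
Medical Insurance Levy: 4.59% × $13,320.00 = $611.39
Unemployment Insurance: 7.3% × $13,320.00 = $972.36
Total withheld: $1,633.21 + $666.00 + $611.39 + $972.36 = $3,882.96
Net pay: $13,320.00 − $3,882.96 = $9,437.04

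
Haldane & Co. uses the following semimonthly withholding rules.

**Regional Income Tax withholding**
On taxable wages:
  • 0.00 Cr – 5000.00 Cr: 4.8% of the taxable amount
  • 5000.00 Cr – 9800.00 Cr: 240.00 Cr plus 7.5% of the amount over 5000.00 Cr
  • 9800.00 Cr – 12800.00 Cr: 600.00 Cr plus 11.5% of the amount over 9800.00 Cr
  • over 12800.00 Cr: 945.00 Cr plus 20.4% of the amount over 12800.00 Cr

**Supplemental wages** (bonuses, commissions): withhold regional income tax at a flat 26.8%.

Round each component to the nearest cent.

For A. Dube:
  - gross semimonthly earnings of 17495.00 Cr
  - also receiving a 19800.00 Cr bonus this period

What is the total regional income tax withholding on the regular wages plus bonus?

Regional Income Tax: taxable = 17495.00 Cr
  945.00 Cr + 20.4% × (17495.00 Cr − 12800.00 Cr) = 945.00 Cr + 20.4% × 4695.00 Cr = 1902.78 Cr
Supplemental (26.8% flat on bonus): 26.8% × 19800.00 Cr = 5306.40 Cr
Total regional income tax: 1902.78 Cr + 5306.40 Cr = 7209.18 Cr

7209.18 Cr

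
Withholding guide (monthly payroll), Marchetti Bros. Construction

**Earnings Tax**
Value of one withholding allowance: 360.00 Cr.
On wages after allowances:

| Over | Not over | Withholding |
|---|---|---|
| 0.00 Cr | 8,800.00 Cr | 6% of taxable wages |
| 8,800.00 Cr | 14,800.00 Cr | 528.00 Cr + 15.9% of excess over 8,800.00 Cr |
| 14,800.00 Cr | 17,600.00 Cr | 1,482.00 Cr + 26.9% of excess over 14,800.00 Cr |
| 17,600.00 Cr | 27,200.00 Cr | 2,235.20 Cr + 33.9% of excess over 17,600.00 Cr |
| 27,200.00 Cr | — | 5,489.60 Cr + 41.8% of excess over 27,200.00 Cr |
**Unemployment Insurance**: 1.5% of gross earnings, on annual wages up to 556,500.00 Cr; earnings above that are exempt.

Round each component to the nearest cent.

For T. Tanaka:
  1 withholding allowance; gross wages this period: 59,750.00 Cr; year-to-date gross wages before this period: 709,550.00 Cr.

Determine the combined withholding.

18,945.02 Cr

Earnings Tax: taxable = 59,750.00 Cr − 1×360.00 Cr = 59,390.00 Cr
  5,489.60 Cr + 41.8% × (59,390.00 Cr − 27,200.00 Cr) = 5,489.60 Cr + 41.8% × 32,190.00 Cr = 18,945.02 Cr
Unemployment Insurance: YTD 709,550.00 Cr ≥ cap 556,500.00 Cr → 0.00 Cr
Total: 18,945.02 Cr + 0.00 Cr = 18,945.02 Cr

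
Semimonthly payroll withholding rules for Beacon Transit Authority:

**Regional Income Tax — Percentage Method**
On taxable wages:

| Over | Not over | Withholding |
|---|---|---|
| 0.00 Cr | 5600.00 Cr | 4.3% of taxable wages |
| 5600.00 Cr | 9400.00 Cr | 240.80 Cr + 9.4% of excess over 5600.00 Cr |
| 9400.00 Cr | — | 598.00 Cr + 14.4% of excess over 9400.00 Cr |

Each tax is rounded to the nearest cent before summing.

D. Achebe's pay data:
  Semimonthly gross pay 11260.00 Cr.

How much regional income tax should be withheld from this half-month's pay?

865.84 Cr

Regional Income Tax: taxable = 11260.00 Cr
  598.00 Cr + 14.4% × (11260.00 Cr − 9400.00 Cr) = 598.00 Cr + 14.4% × 1860.00 Cr = 865.84 Cr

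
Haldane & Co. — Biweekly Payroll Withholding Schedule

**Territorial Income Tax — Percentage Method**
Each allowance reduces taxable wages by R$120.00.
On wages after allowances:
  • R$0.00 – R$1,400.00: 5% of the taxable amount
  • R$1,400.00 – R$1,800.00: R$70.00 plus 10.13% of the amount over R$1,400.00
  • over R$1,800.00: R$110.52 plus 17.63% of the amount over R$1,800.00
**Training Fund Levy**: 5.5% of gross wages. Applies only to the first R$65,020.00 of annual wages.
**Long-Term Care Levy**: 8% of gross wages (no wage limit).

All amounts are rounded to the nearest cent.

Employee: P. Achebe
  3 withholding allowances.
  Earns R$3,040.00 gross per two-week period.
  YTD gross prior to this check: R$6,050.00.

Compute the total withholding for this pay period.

Territorial Income Tax: taxable = R$3,040.00 − 3×R$120.00 = R$2,680.00
  R$110.52 + 17.63% × (R$2,680.00 − R$1,800.00) = R$110.52 + 17.63% × R$880.00 = R$265.66
Training Fund Levy: 5.5% × R$3,040.00 = R$167.20
Long-Term Care Levy: 8% × R$3,040.00 = R$243.20
Total: R$265.66 + R$167.20 + R$243.20 = R$676.06

R$676.06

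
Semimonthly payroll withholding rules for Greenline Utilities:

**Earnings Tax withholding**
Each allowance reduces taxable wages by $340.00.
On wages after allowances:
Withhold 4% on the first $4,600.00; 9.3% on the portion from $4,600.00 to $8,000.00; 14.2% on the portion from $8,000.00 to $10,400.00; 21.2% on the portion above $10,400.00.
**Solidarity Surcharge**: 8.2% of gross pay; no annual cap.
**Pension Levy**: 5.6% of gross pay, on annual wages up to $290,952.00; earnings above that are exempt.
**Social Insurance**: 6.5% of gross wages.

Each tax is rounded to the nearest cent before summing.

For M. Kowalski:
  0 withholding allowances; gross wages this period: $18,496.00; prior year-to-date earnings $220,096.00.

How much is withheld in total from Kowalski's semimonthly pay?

Earnings Tax: taxable = $18,496.00
  $841.00 + 21.2% × ($18,496.00 − $10,400.00) = $841.00 + 21.2% × $8,096.00 = $2,557.35
Solidarity Surcharge: 8.2% × $18,496.00 = $1,516.67
Pension Levy: 5.6% × $18,496.00 = $1,035.78
Social Insurance: 6.5% × $18,496.00 = $1,202.24
Total: $2,557.35 + $1,516.67 + $1,035.78 + $1,202.24 = $6,312.04

$6,312.04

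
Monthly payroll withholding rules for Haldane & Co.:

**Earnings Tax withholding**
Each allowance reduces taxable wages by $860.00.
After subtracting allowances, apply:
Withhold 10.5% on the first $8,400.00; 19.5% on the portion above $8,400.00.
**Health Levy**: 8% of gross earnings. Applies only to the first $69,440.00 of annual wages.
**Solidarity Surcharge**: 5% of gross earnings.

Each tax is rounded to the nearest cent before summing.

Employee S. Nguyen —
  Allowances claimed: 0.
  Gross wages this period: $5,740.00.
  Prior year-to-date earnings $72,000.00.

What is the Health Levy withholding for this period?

$0.00

Health Levy: YTD $72,000.00 ≥ cap $69,440.00 → $0.00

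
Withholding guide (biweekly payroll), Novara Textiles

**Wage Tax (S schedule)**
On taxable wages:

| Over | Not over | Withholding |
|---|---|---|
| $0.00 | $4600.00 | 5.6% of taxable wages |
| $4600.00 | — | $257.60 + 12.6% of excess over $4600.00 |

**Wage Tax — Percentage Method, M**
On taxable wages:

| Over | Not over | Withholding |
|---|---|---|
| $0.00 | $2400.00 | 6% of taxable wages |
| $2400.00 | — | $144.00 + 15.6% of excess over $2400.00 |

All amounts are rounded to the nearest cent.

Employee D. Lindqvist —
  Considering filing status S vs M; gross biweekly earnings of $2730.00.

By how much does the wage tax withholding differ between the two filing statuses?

Wage Tax (S): taxable = $2730.00
  5.6% × $2730.00 = $152.88
Wage Tax (M): taxable = $2730.00
  $144.00 + 15.6% × ($2730.00 − $2400.00) = $144.00 + 15.6% × $330.00 = $195.48
Difference: |$152.88 − $195.48| = $42.60 (higher under M)

$42.60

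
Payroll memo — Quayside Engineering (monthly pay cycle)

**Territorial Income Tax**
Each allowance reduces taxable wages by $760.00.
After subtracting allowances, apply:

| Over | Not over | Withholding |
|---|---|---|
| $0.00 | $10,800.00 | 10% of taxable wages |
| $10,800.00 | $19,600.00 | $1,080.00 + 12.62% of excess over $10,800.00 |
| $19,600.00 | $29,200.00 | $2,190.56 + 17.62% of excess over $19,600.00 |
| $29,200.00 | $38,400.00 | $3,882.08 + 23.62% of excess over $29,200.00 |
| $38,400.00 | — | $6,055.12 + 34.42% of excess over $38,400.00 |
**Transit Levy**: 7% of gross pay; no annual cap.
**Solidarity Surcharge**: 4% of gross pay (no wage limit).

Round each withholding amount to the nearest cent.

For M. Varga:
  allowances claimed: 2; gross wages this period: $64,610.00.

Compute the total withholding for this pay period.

Territorial Income Tax: taxable = $64,610.00 − 2×$760.00 = $63,090.00
  $6,055.12 + 34.42% × ($63,090.00 − $38,400.00) = $6,055.12 + 34.42% × $24,690.00 = $14,553.42
Transit Levy: 7% × $64,610.00 = $4,522.70
Solidarity Surcharge: 4% × $64,610.00 = $2,584.40
Total: $14,553.42 + $4,522.70 + $2,584.40 = $21,660.52

$21,660.52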